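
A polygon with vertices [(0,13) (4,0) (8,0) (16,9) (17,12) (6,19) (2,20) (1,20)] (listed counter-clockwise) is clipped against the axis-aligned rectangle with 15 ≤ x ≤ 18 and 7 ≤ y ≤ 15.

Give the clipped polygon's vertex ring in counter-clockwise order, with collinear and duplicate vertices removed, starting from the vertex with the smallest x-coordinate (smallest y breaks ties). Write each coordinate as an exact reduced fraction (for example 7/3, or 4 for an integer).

1. After x ≥ 15: [(15,63/8) (16,9) (17,12) (15,146/11)]
2. After x ≤ 18: [(15,63/8) (16,9) (17,12) (15,146/11)]
3. After y ≥ 7: [(15,63/8) (16,9) (17,12) (15,146/11)]
4. After y ≤ 15: [(15,63/8) (16,9) (17,12) (15,146/11)]
5. Canonical ring: [(15,63/8) (16,9) (17,12) (15,146/11)]

Clipped polygon: [(15,63/8) (16,9) (17,12) (15,146/11)]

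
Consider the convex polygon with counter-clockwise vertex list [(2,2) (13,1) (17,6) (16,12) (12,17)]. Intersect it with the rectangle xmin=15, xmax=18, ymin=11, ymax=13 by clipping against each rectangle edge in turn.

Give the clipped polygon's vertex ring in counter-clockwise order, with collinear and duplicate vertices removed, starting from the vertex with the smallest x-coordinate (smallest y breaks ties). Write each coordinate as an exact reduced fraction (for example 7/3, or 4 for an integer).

Clipped polygon: [(15,11) (97/6,11) (16,12) (76/5,13) (15,13)]

1. After x ≥ 15: [(15,7/2) (17,6) (16,12) (15,53/4)]
2. After x ≤ 18: [(15,7/2) (17,6) (16,12) (15,53/4)]
3. After y ≥ 11: [(15,11) (97/6,11) (16,12) (15,53/4)]
4. After y ≤ 13: [(15,13) (15,11) (97/6,11) (16,12) (76/5,13)]
5. Canonical ring: [(15,11) (97/6,11) (16,12) (76/5,13) (15,13)]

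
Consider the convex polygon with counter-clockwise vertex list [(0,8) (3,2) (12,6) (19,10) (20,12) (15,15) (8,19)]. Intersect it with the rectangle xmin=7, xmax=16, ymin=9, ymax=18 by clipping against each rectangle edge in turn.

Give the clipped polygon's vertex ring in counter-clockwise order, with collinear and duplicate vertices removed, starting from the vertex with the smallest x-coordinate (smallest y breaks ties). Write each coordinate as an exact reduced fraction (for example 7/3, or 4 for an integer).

Clipped polygon: [(7,9) (16,9) (16,72/5) (15,15) (39/4,18) (80/11,18) (7,141/8)]

1. After x ≥ 7: [(7,141/8) (7,34/9) (12,6) (19,10) (20,12) (15,15) (8,19)]
2. After x ≤ 16: [(7,141/8) (7,34/9) (12,6) (16,58/7) (16,72/5) (15,15) (8,19)]
3. After y ≥ 9: [(7,141/8) (7,9) (16,9) (16,72/5) (15,15) (8,19)]
4. After y ≤ 18: [(80/11,18) (7,141/8) (7,9) (16,9) (16,72/5) (15,15) (39/4,18)]
5. Canonical ring: [(7,9) (16,9) (16,72/5) (15,15) (39/4,18) (80/11,18) (7,141/8)]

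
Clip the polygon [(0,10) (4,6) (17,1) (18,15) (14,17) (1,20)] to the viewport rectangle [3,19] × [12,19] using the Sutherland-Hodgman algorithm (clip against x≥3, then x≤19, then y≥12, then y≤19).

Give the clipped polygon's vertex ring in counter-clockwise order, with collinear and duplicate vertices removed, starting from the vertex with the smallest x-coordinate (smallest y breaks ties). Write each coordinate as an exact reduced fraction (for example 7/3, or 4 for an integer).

1. After x ≥ 3: [(3,7) (4,6) (17,1) (18,15) (14,17) (3,254/13)]
2. After x ≤ 19: [(3,7) (4,6) (17,1) (18,15) (14,17) (3,254/13)]
3. After y ≥ 12: [(3,12) (249/14,12) (18,15) (14,17) (3,254/13)]
4. After y ≤ 19: [(3,19) (3,12) (249/14,12) (18,15) (14,17) (16/3,19)]
5. Canonical ring: [(3,12) (249/14,12) (18,15) (14,17) (16/3,19) (3,19)]

Clipped polygon: [(3,12) (249/14,12) (18,15) (14,17) (16/3,19) (3,19)]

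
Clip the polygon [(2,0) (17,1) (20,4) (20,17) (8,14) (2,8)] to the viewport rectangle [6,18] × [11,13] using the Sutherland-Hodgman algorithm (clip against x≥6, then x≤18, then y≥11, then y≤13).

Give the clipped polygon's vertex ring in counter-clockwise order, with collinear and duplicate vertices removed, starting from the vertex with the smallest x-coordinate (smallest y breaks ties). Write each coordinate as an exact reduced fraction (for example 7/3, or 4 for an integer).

Clipped polygon: [(6,11) (18,11) (18,13) (7,13) (6,12)]

1. After x ≥ 6: [(6,4/15) (17,1) (20,4) (20,17) (8,14) (6,12)]
2. After x ≤ 18: [(6,4/15) (17,1) (18,2) (18,33/2) (8,14) (6,12)]
3. After y ≥ 11: [(6,11) (18,11) (18,33/2) (8,14) (6,12)]
4. After y ≤ 13: [(6,11) (18,11) (18,13) (7,13) (6,12)]
5. Canonical ring: [(6,11) (18,11) (18,13) (7,13) (6,12)]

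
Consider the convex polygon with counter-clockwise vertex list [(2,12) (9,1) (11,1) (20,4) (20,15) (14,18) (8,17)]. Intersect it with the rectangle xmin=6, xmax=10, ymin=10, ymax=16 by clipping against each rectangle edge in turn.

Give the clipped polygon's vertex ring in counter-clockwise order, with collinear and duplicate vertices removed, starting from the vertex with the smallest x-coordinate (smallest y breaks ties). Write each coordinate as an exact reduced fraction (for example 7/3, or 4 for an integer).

1. After x ≥ 6: [(6,46/3) (6,40/7) (9,1) (11,1) (20,4) (20,15) (14,18) (8,17)]
2. After x ≤ 10: [(6,46/3) (6,40/7) (9,1) (10,1) (10,52/3) (8,17)]
3. After y ≥ 10: [(6,46/3) (6,10) (10,10) (10,52/3) (8,17)]
4. After y ≤ 16: [(34/5,16) (6,46/3) (6,10) (10,10) (10,16)]
5. Canonical ring: [(6,10) (10,10) (10,16) (34/5,16) (6,46/3)]

Clipped polygon: [(6,10) (10,10) (10,16) (34/5,16) (6,46/3)]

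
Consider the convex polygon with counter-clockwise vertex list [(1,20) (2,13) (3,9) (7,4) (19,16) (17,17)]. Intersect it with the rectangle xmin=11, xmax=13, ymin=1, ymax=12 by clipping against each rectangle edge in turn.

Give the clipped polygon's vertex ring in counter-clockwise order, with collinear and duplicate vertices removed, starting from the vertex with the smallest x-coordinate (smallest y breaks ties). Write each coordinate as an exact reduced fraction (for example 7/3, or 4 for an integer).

1. After x ≥ 11: [(11,145/8) (11,8) (19,16) (17,17)]
2. After x ≤ 13: [(13,71/4) (11,145/8) (11,8) (13,10)]
3. After y ≥ 1: [(13,71/4) (11,145/8) (11,8) (13,10)]
4. After y ≤ 12: [(13,12) (11,12) (11,8) (13,10)]
5. Canonical ring: [(11,8) (13,10) (13,12) (11,12)]

Clipped polygon: [(11,8) (13,10) (13,12) (11,12)]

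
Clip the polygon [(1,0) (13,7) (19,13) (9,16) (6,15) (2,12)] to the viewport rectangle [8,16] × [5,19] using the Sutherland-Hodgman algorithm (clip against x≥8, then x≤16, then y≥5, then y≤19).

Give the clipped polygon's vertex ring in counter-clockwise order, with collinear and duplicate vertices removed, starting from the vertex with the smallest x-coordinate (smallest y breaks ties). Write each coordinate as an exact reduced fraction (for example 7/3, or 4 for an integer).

Clipped polygon: [(8,5) (67/7,5) (13,7) (16,10) (16,139/10) (9,16) (8,47/3)]

1. After x ≥ 8: [(8,49/12) (13,7) (19,13) (9,16) (8,47/3)]
2. After x ≤ 16: [(8,49/12) (13,7) (16,10) (16,139/10) (9,16) (8,47/3)]
3. After y ≥ 5: [(8,5) (67/7,5) (13,7) (16,10) (16,139/10) (9,16) (8,47/3)]
4. After y ≤ 19: [(8,5) (67/7,5) (13,7) (16,10) (16,139/10) (9,16) (8,47/3)]
5. Canonical ring: [(8,5) (67/7,5) (13,7) (16,10) (16,139/10) (9,16) (8,47/3)]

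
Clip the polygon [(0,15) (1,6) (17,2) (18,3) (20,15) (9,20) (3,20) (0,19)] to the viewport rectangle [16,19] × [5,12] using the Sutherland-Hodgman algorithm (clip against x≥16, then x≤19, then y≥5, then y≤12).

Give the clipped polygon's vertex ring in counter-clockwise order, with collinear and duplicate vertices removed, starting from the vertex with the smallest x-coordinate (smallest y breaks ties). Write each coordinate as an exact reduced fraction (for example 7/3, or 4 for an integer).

Clipped polygon: [(16,5) (55/3,5) (19,9) (19,12) (16,12)]

1. After x ≥ 16: [(16,9/4) (17,2) (18,3) (20,15) (16,185/11)]
2. After x ≤ 19: [(16,9/4) (17,2) (18,3) (19,9) (19,170/11) (16,185/11)]
3. After y ≥ 5: [(16,5) (55/3,5) (19,9) (19,170/11) (16,185/11)]
4. After y ≤ 12: [(16,12) (16,5) (55/3,5) (19,9) (19,12)]
5. Canonical ring: [(16,5) (55/3,5) (19,9) (19,12) (16,12)]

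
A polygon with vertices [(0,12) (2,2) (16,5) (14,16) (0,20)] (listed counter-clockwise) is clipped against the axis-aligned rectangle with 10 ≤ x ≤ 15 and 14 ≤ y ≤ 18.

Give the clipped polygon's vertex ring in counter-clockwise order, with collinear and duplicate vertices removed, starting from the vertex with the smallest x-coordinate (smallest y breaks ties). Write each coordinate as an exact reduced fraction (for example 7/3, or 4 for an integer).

1. After x ≥ 10: [(10,26/7) (16,5) (14,16) (10,120/7)]
2. After x ≤ 15: [(10,26/7) (15,67/14) (15,21/2) (14,16) (10,120/7)]
3. After y ≥ 14: [(10,14) (158/11,14) (14,16) (10,120/7)]
4. After y ≤ 18: [(10,14) (158/11,14) (14,16) (10,120/7)]
5. Canonical ring: [(10,14) (158/11,14) (14,16) (10,120/7)]

Clipped polygon: [(10,14) (158/11,14) (14,16) (10,120/7)]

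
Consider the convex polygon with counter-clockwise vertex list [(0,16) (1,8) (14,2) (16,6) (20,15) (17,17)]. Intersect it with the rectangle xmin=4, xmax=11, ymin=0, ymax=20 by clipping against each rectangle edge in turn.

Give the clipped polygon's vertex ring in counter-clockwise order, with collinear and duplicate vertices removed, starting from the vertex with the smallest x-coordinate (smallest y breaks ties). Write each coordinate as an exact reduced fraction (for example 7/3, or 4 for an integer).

1. After x ≥ 4: [(4,276/17) (4,86/13) (14,2) (16,6) (20,15) (17,17)]
2. After x ≤ 11: [(11,283/17) (4,276/17) (4,86/13) (11,44/13)]
3. After y ≥ 0: [(11,283/17) (4,276/17) (4,86/13) (11,44/13)]
4. After y ≤ 20: [(11,283/17) (4,276/17) (4,86/13) (11,44/13)]
5. Canonical ring: [(4,86/13) (11,44/13) (11,283/17) (4,276/17)]

Clipped polygon: [(4,86/13) (11,44/13) (11,283/17) (4,276/17)]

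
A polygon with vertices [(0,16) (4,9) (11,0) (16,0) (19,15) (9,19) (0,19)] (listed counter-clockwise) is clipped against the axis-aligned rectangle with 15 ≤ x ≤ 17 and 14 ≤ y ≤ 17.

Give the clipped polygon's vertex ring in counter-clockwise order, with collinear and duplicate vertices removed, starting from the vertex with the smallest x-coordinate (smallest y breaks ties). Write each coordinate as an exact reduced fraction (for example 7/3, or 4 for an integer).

1. After x ≥ 15: [(15,0) (16,0) (19,15) (15,83/5)]
2. After x ≤ 17: [(15,0) (16,0) (17,5) (17,79/5) (15,83/5)]
3. After y ≥ 14: [(15,14) (17,14) (17,79/5) (15,83/5)]
4. After y ≤ 17: [(15,14) (17,14) (17,79/5) (15,83/5)]
5. Canonical ring: [(15,14) (17,14) (17,79/5) (15,83/5)]

Clipped polygon: [(15,14) (17,14) (17,79/5) (15,83/5)]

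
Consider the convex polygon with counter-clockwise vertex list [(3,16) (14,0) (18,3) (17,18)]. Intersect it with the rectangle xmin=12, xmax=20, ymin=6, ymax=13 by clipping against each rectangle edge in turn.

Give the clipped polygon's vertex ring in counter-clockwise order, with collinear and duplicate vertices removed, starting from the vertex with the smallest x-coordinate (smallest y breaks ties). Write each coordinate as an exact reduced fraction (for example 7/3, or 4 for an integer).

1. After x ≥ 12: [(12,121/7) (12,32/11) (14,0) (18,3) (17,18)]
2. After x ≤ 20: [(12,121/7) (12,32/11) (14,0) (18,3) (17,18)]
3. After y ≥ 6: [(12,121/7) (12,6) (89/5,6) (17,18)]
4. After y ≤ 13: [(12,13) (12,6) (89/5,6) (52/3,13)]
5. Canonical ring: [(12,6) (89/5,6) (52/3,13) (12,13)]

Clipped polygon: [(12,6) (89/5,6) (52/3,13) (12,13)]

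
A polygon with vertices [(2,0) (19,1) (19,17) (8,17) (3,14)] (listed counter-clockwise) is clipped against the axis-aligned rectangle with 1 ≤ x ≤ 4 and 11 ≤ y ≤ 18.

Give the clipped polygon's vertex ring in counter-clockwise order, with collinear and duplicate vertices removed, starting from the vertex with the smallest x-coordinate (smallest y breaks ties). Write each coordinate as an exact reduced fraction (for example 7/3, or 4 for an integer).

Clipped polygon: [(39/14,11) (4,11) (4,73/5) (3,14)]

1. After x ≥ 1: [(2,0) (19,1) (19,17) (8,17) (3,14)]
2. After x ≤ 4: [(2,0) (4,2/17) (4,73/5) (3,14)]
3. After y ≥ 11: [(39/14,11) (4,11) (4,73/5) (3,14)]
4. After y ≤ 18: [(39/14,11) (4,11) (4,73/5) (3,14)]
5. Canonical ring: [(39/14,11) (4,11) (4,73/5) (3,14)]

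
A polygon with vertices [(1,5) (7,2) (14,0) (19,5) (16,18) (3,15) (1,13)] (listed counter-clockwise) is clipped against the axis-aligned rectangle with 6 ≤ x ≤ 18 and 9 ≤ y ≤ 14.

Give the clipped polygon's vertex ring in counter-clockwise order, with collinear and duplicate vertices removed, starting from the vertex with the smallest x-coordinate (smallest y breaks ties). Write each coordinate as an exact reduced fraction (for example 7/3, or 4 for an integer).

1. After x ≥ 6: [(6,5/2) (7,2) (14,0) (19,5) (16,18) (6,204/13)]
2. After x ≤ 18: [(6,5/2) (7,2) (14,0) (18,4) (18,28/3) (16,18) (6,204/13)]
3. After y ≥ 9: [(6,9) (18,9) (18,28/3) (16,18) (6,204/13)]
4. After y ≤ 14: [(6,14) (6,9) (18,9) (18,28/3) (220/13,14)]
5. Canonical ring: [(6,9) (18,9) (18,28/3) (220/13,14) (6,14)]

Clipped polygon: [(6,9) (18,9) (18,28/3) (220/13,14) (6,14)]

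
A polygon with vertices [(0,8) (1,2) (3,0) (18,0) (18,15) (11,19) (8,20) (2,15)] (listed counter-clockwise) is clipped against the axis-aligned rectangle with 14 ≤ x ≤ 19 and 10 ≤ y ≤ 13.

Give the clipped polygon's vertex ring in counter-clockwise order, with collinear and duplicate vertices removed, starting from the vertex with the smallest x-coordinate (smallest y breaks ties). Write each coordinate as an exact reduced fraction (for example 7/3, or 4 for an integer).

Clipped polygon: [(14,10) (18,10) (18,13) (14,13)]

1. After x ≥ 14: [(14,0) (18,0) (18,15) (14,121/7)]
2. After x ≤ 19: [(14,0) (18,0) (18,15) (14,121/7)]
3. After y ≥ 10: [(14,10) (18,10) (18,15) (14,121/7)]
4. After y ≤ 13: [(14,13) (14,10) (18,10) (18,13)]
5. Canonical ring: [(14,10) (18,10) (18,13) (14,13)]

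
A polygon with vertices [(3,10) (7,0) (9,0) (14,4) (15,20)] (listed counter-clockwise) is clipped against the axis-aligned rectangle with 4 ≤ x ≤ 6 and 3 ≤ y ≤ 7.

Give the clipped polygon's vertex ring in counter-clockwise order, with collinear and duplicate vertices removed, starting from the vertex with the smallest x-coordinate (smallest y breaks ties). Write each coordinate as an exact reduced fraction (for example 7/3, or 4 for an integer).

1. After x ≥ 4: [(4,65/6) (4,15/2) (7,0) (9,0) (14,4) (15,20)]
2. After x ≤ 6: [(6,25/2) (4,65/6) (4,15/2) (6,5/2)]
3. After y ≥ 3: [(6,3) (6,25/2) (4,65/6) (4,15/2) (29/5,3)]
4. After y ≤ 7: [(6,3) (6,7) (21/5,7) (29/5,3)]
5. Canonical ring: [(21/5,7) (29/5,3) (6,3) (6,7)]

Clipped polygon: [(21/5,7) (29/5,3) (6,3) (6,7)]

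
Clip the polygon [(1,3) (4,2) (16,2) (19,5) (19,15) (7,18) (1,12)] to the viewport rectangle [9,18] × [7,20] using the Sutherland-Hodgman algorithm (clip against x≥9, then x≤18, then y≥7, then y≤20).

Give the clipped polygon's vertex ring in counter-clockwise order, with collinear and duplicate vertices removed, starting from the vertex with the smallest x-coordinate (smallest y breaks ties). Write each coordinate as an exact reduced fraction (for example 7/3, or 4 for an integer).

1. After x ≥ 9: [(9,2) (16,2) (19,5) (19,15) (9,35/2)]
2. After x ≤ 18: [(9,2) (16,2) (18,4) (18,61/4) (9,35/2)]
3. After y ≥ 7: [(9,7) (18,7) (18,61/4) (9,35/2)]
4. After y ≤ 20: [(9,7) (18,7) (18,61/4) (9,35/2)]
5. Canonical ring: [(9,7) (18,7) (18,61/4) (9,35/2)]

Clipped polygon: [(9,7) (18,7) (18,61/4) (9,35/2)]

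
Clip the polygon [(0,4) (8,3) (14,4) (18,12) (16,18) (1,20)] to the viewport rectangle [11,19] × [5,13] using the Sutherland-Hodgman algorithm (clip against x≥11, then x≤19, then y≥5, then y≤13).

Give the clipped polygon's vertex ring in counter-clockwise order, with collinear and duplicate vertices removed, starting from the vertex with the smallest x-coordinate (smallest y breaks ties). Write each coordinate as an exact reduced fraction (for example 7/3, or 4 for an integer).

Clipped polygon: [(11,5) (29/2,5) (18,12) (53/3,13) (11,13)]

1. After x ≥ 11: [(11,7/2) (14,4) (18,12) (16,18) (11,56/3)]
2. After x ≤ 19: [(11,7/2) (14,4) (18,12) (16,18) (11,56/3)]
3. After y ≥ 5: [(11,5) (29/2,5) (18,12) (16,18) (11,56/3)]
4. After y ≤ 13: [(11,13) (11,5) (29/2,5) (18,12) (53/3,13)]
5. Canonical ring: [(11,5) (29/2,5) (18,12) (53/3,13) (11,13)]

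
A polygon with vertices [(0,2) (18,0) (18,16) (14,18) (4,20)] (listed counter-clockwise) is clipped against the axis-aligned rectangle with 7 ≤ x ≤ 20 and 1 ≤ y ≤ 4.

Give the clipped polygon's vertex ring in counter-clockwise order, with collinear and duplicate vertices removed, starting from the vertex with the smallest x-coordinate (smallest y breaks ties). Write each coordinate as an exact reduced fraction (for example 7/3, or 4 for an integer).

Clipped polygon: [(7,11/9) (9,1) (18,1) (18,4) (7,4)]

1. After x ≥ 7: [(7,11/9) (18,0) (18,16) (14,18) (7,97/5)]
2. After x ≤ 20: [(7,11/9) (18,0) (18,16) (14,18) (7,97/5)]
3. After y ≥ 1: [(7,11/9) (9,1) (18,1) (18,16) (14,18) (7,97/5)]
4. After y ≤ 4: [(7,4) (7,11/9) (9,1) (18,1) (18,4)]
5. Canonical ring: [(7,11/9) (9,1) (18,1) (18,4) (7,4)]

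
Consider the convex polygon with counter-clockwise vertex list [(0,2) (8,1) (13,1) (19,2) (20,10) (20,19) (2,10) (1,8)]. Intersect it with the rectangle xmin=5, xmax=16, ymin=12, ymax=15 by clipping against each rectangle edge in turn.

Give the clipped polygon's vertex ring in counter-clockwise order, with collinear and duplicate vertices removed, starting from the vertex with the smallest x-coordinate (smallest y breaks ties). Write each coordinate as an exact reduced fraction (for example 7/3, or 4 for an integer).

Clipped polygon: [(6,12) (16,12) (16,15) (12,15)]

1. After x ≥ 5: [(5,11/8) (8,1) (13,1) (19,2) (20,10) (20,19) (5,23/2)]
2. After x ≤ 16: [(5,11/8) (8,1) (13,1) (16,3/2) (16,17) (5,23/2)]
3. After y ≥ 12: [(16,12) (16,17) (6,12)]
4. After y ≤ 15: [(16,12) (16,15) (12,15) (6,12)]
5. Canonical ring: [(6,12) (16,12) (16,15) (12,15)]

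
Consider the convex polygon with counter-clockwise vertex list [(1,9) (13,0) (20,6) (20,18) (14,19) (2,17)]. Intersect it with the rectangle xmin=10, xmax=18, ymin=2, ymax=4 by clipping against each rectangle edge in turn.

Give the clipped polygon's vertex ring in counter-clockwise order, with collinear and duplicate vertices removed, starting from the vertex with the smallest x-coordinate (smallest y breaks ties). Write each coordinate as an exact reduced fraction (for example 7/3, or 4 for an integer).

1. After x ≥ 10: [(10,9/4) (13,0) (20,6) (20,18) (14,19) (10,55/3)]
2. After x ≤ 18: [(10,9/4) (13,0) (18,30/7) (18,55/3) (14,19) (10,55/3)]
3. After y ≥ 2: [(10,9/4) (31/3,2) (46/3,2) (18,30/7) (18,55/3) (14,19) (10,55/3)]
4. After y ≤ 4: [(10,4) (10,9/4) (31/3,2) (46/3,2) (53/3,4)]
5. Canonical ring: [(10,9/4) (31/3,2) (46/3,2) (53/3,4) (10,4)]

Clipped polygon: [(10,9/4) (31/3,2) (46/3,2) (53/3,4) (10,4)]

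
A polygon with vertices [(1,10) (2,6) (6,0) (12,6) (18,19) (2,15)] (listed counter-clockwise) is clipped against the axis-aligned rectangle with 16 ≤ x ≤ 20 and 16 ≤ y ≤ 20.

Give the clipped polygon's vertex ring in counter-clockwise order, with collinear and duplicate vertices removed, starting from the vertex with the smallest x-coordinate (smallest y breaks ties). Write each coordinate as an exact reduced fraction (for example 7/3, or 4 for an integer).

1. After x ≥ 16: [(16,44/3) (18,19) (16,37/2)]
2. After x ≤ 20: [(16,44/3) (18,19) (16,37/2)]
3. After y ≥ 16: [(16,16) (216/13,16) (18,19) (16,37/2)]
4. After y ≤ 20: [(16,16) (216/13,16) (18,19) (16,37/2)]
5. Canonical ring: [(16,16) (216/13,16) (18,19) (16,37/2)]

Clipped polygon: [(16,16) (216/13,16) (18,19) (16,37/2)]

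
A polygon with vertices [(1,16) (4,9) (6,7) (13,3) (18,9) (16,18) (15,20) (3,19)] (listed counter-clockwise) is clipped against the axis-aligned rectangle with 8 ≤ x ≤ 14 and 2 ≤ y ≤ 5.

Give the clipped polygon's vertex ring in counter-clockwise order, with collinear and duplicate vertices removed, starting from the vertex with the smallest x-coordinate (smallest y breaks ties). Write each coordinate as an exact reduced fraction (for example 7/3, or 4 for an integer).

1. After x ≥ 8: [(8,41/7) (13,3) (18,9) (16,18) (15,20) (8,233/12)]
2. After x ≤ 14: [(8,41/7) (13,3) (14,21/5) (14,239/12) (8,233/12)]
3. After y ≥ 2: [(8,41/7) (13,3) (14,21/5) (14,239/12) (8,233/12)]
4. After y ≤ 5: [(19/2,5) (13,3) (14,21/5) (14,5)]
5. Canonical ring: [(19/2,5) (13,3) (14,21/5) (14,5)]

Clipped polygon: [(19/2,5) (13,3) (14,21/5) (14,5)]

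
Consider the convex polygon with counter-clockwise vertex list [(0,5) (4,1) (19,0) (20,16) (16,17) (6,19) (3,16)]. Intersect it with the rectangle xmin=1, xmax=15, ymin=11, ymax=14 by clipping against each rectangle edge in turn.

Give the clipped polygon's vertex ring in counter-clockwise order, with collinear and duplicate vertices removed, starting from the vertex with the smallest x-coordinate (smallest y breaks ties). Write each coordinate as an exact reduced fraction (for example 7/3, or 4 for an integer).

1. After x ≥ 1: [(1,26/3) (1,4) (4,1) (19,0) (20,16) (16,17) (6,19) (3,16)]
2. After x ≤ 15: [(1,26/3) (1,4) (4,1) (15,4/15) (15,86/5) (6,19) (3,16)]
3. After y ≥ 11: [(18/11,11) (15,11) (15,86/5) (6,19) (3,16)]
4. After y ≤ 14: [(27/11,14) (18/11,11) (15,11) (15,14)]
5. Canonical ring: [(18/11,11) (15,11) (15,14) (27/11,14)]

Clipped polygon: [(18/11,11) (15,11) (15,14) (27/11,14)]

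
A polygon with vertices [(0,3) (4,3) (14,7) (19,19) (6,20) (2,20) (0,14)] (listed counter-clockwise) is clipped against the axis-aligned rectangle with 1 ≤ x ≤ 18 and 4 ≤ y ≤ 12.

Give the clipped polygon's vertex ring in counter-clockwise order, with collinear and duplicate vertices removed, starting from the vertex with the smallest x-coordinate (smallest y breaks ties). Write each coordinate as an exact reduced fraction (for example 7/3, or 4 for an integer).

Clipped polygon: [(1,4) (13/2,4) (14,7) (193/12,12) (1,12)]

1. After x ≥ 1: [(1,3) (4,3) (14,7) (19,19) (6,20) (2,20) (1,17)]
2. After x ≤ 18: [(1,3) (4,3) (14,7) (18,83/5) (18,248/13) (6,20) (2,20) (1,17)]
3. After y ≥ 4: [(1,4) (13/2,4) (14,7) (18,83/5) (18,248/13) (6,20) (2,20) (1,17)]
4. After y ≤ 12: [(1,12) (1,4) (13/2,4) (14,7) (193/12,12)]
5. Canonical ring: [(1,4) (13/2,4) (14,7) (193/12,12) (1,12)]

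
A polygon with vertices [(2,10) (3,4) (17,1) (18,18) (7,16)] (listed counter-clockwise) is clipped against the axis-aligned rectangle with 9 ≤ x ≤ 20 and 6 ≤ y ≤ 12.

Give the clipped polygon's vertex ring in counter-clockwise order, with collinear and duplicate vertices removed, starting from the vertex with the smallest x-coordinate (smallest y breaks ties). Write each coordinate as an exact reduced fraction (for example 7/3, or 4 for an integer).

1. After x ≥ 9: [(9,19/7) (17,1) (18,18) (9,180/11)]
2. After x ≤ 20: [(9,19/7) (17,1) (18,18) (9,180/11)]
3. After y ≥ 6: [(9,6) (294/17,6) (18,18) (9,180/11)]
4. After y ≤ 12: [(9,12) (9,6) (294/17,6) (300/17,12)]
5. Canonical ring: [(9,6) (294/17,6) (300/17,12) (9,12)]

Clipped polygon: [(9,6) (294/17,6) (300/17,12) (9,12)]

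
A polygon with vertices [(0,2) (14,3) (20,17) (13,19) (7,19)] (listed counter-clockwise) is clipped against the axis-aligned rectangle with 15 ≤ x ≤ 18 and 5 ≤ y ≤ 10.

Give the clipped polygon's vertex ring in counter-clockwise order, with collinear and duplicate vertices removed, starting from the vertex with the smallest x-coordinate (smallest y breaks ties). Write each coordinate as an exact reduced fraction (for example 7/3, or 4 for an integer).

1. After x ≥ 15: [(15,16/3) (20,17) (15,129/7)]
2. After x ≤ 18: [(15,16/3) (18,37/3) (18,123/7) (15,129/7)]
3. After y ≥ 5: [(15,16/3) (18,37/3) (18,123/7) (15,129/7)]
4. After y ≤ 10: [(15,10) (15,16/3) (17,10)]
5. Canonical ring: [(15,16/3) (17,10) (15,10)]

Clipped polygon: [(15,16/3) (17,10) (15,10)]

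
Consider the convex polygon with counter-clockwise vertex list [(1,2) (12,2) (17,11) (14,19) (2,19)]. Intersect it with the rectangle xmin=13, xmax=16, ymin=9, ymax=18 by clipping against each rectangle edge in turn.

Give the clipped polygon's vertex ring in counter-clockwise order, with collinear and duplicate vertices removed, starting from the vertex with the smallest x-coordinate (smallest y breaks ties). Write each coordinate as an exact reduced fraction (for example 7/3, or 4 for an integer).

Clipped polygon: [(13,9) (143/9,9) (16,46/5) (16,41/3) (115/8,18) (13,18)]

1. After x ≥ 13: [(13,19/5) (17,11) (14,19) (13,19)]
2. After x ≤ 16: [(13,19/5) (16,46/5) (16,41/3) (14,19) (13,19)]
3. After y ≥ 9: [(13,9) (143/9,9) (16,46/5) (16,41/3) (14,19) (13,19)]
4. After y ≤ 18: [(13,18) (13,9) (143/9,9) (16,46/5) (16,41/3) (115/8,18)]
5. Canonical ring: [(13,9) (143/9,9) (16,46/5) (16,41/3) (115/8,18) (13,18)]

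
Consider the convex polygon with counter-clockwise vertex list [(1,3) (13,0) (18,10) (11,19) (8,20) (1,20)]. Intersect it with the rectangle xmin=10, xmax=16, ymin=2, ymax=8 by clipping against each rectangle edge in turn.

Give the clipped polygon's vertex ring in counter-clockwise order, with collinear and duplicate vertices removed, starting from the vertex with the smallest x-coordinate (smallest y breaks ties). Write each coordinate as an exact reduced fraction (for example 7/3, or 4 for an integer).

Clipped polygon: [(10,2) (14,2) (16,6) (16,8) (10,8)]

1. After x ≥ 10: [(10,3/4) (13,0) (18,10) (11,19) (10,58/3)]
2. After x ≤ 16: [(10,3/4) (13,0) (16,6) (16,88/7) (11,19) (10,58/3)]
3. After y ≥ 2: [(10,2) (14,2) (16,6) (16,88/7) (11,19) (10,58/3)]
4. After y ≤ 8: [(10,8) (10,2) (14,2) (16,6) (16,8)]
5. Canonical ring: [(10,2) (14,2) (16,6) (16,8) (10,8)]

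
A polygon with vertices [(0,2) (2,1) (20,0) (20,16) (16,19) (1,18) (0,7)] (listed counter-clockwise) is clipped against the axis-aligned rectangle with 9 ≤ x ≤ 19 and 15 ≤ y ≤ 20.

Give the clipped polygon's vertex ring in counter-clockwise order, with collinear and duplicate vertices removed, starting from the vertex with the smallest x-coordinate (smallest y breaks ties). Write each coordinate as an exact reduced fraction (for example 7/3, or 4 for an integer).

Clipped polygon: [(9,15) (19,15) (19,67/4) (16,19) (9,278/15)]

1. After x ≥ 9: [(9,11/18) (20,0) (20,16) (16,19) (9,278/15)]
2. After x ≤ 19: [(9,11/18) (19,1/18) (19,67/4) (16,19) (9,278/15)]
3. After y ≥ 15: [(9,15) (19,15) (19,67/4) (16,19) (9,278/15)]
4. After y ≤ 20: [(9,15) (19,15) (19,67/4) (16,19) (9,278/15)]
5. Canonical ring: [(9,15) (19,15) (19,67/4) (16,19) (9,278/15)]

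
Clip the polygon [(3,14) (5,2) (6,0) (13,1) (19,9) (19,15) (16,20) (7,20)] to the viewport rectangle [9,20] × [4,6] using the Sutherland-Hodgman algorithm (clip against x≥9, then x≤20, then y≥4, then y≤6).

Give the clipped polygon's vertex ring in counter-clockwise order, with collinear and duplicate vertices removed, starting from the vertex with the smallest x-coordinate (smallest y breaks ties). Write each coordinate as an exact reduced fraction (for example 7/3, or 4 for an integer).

Clipped polygon: [(9,4) (61/4,4) (67/4,6) (9,6)]

1. After x ≥ 9: [(9,3/7) (13,1) (19,9) (19,15) (16,20) (9,20)]
2. After x ≤ 20: [(9,3/7) (13,1) (19,9) (19,15) (16,20) (9,20)]
3. After y ≥ 4: [(9,4) (61/4,4) (19,9) (19,15) (16,20) (9,20)]
4. After y ≤ 6: [(9,6) (9,4) (61/4,4) (67/4,6)]
5. Canonical ring: [(9,4) (61/4,4) (67/4,6) (9,6)]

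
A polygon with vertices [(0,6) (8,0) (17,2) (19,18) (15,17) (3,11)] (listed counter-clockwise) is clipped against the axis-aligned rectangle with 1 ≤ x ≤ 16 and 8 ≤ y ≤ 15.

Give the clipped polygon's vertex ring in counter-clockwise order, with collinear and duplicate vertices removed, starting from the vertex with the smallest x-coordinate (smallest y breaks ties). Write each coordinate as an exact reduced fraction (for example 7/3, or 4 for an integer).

1. After x ≥ 1: [(1,23/3) (1,21/4) (8,0) (17,2) (19,18) (15,17) (3,11)]
2. After x ≤ 16: [(1,23/3) (1,21/4) (8,0) (16,16/9) (16,69/4) (15,17) (3,11)]
3. After y ≥ 8: [(6/5,8) (16,8) (16,69/4) (15,17) (3,11)]
4. After y ≤ 15: [(6/5,8) (16,8) (16,15) (11,15) (3,11)]
5. Canonical ring: [(6/5,8) (16,8) (16,15) (11,15) (3,11)]

Clipped polygon: [(6/5,8) (16,8) (16,15) (11,15) (3,11)]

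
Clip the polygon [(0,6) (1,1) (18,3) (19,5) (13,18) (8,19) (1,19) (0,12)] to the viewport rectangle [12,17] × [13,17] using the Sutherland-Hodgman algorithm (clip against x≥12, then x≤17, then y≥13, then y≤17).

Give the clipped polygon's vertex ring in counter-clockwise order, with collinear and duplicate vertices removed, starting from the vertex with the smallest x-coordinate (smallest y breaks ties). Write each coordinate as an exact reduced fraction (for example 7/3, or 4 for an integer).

1. After x ≥ 12: [(12,39/17) (18,3) (19,5) (13,18) (12,91/5)]
2. After x ≤ 17: [(12,39/17) (17,49/17) (17,28/3) (13,18) (12,91/5)]
3. After y ≥ 13: [(12,13) (199/13,13) (13,18) (12,91/5)]
4. After y ≤ 17: [(12,17) (12,13) (199/13,13) (175/13,17)]
5. Canonical ring: [(12,13) (199/13,13) (175/13,17) (12,17)]

Clipped polygon: [(12,13) (199/13,13) (175/13,17) (12,17)]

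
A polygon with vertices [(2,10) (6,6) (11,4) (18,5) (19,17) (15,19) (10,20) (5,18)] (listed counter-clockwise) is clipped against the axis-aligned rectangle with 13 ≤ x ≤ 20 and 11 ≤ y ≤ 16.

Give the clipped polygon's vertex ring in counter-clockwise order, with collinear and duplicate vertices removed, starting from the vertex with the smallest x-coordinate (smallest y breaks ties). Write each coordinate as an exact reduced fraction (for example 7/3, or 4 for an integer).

Clipped polygon: [(13,11) (37/2,11) (227/12,16) (13,16)]

1. After x ≥ 13: [(13,30/7) (18,5) (19,17) (15,19) (13,97/5)]
2. After x ≤ 20: [(13,30/7) (18,5) (19,17) (15,19) (13,97/5)]
3. After y ≥ 11: [(13,11) (37/2,11) (19,17) (15,19) (13,97/5)]
4. After y ≤ 16: [(13,16) (13,11) (37/2,11) (227/12,16)]
5. Canonical ring: [(13,11) (37/2,11) (227/12,16) (13,16)]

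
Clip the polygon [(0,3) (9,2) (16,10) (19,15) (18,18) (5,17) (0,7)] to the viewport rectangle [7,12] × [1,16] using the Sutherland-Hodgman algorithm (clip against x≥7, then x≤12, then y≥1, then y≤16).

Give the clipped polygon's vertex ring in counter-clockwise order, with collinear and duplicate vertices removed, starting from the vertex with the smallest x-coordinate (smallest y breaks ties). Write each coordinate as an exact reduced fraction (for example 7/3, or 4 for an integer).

Clipped polygon: [(7,20/9) (9,2) (12,38/7) (12,16) (7,16)]

1. After x ≥ 7: [(7,20/9) (9,2) (16,10) (19,15) (18,18) (7,223/13)]
2. After x ≤ 12: [(7,20/9) (9,2) (12,38/7) (12,228/13) (7,223/13)]
3. After y ≥ 1: [(7,20/9) (9,2) (12,38/7) (12,228/13) (7,223/13)]
4. After y ≤ 16: [(7,16) (7,20/9) (9,2) (12,38/7) (12,16)]
5. Canonical ring: [(7,20/9) (9,2) (12,38/7) (12,16) (7,16)]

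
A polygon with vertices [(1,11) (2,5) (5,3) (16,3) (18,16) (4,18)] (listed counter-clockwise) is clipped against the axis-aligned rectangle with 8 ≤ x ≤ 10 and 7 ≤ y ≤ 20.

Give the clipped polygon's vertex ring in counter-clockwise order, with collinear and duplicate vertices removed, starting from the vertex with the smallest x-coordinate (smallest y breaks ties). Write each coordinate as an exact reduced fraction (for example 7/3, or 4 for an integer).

1. After x ≥ 8: [(8,3) (16,3) (18,16) (8,122/7)]
2. After x ≤ 10: [(8,3) (10,3) (10,120/7) (8,122/7)]
3. After y ≥ 7: [(8,7) (10,7) (10,120/7) (8,122/7)]
4. After y ≤ 20: [(8,7) (10,7) (10,120/7) (8,122/7)]
5. Canonical ring: [(8,7) (10,7) (10,120/7) (8,122/7)]

Clipped polygon: [(8,7) (10,7) (10,120/7) (8,122/7)]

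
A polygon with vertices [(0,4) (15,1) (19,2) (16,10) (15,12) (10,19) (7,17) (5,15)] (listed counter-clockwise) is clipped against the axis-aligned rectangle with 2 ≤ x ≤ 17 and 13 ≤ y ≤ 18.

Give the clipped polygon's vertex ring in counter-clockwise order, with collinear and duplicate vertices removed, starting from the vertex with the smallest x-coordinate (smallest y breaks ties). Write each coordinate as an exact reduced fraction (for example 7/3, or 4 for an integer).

Clipped polygon: [(45/11,13) (100/7,13) (75/7,18) (17/2,18) (7,17) (5,15)]

1. After x ≥ 2: [(2,42/5) (2,18/5) (15,1) (19,2) (16,10) (15,12) (10,19) (7,17) (5,15)]
2. After x ≤ 17: [(2,42/5) (2,18/5) (15,1) (17,3/2) (17,22/3) (16,10) (15,12) (10,19) (7,17) (5,15)]
3. After y ≥ 13: [(45/11,13) (100/7,13) (10,19) (7,17) (5,15)]
4. After y ≤ 18: [(45/11,13) (100/7,13) (75/7,18) (17/2,18) (7,17) (5,15)]
5. Canonical ring: [(45/11,13) (100/7,13) (75/7,18) (17/2,18) (7,17) (5,15)]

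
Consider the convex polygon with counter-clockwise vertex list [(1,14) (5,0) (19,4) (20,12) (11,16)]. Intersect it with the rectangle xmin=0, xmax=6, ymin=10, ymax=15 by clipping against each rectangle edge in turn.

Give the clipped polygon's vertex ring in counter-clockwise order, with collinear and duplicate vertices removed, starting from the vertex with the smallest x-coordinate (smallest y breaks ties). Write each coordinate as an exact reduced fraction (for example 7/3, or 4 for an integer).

Clipped polygon: [(1,14) (15/7,10) (6,10) (6,15)]

1. After x ≥ 0: [(1,14) (5,0) (19,4) (20,12) (11,16)]
2. After x ≤ 6: [(6,15) (1,14) (5,0) (6,2/7)]
3. After y ≥ 10: [(6,10) (6,15) (1,14) (15/7,10)]
4. After y ≤ 15: [(6,10) (6,15) (1,14) (15/7,10)]
5. Canonical ring: [(1,14) (15/7,10) (6,10) (6,15)]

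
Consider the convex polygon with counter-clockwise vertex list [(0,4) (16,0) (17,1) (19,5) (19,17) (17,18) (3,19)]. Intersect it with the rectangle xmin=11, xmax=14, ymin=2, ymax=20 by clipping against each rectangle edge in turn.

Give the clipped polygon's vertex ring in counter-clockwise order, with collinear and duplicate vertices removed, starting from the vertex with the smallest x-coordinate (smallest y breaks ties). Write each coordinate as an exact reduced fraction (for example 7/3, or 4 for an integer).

1. After x ≥ 11: [(11,5/4) (16,0) (17,1) (19,5) (19,17) (17,18) (11,129/7)]
2. After x ≤ 14: [(11,5/4) (14,1/2) (14,255/14) (11,129/7)]
3. After y ≥ 2: [(11,2) (14,2) (14,255/14) (11,129/7)]
4. After y ≤ 20: [(11,2) (14,2) (14,255/14) (11,129/7)]
5. Canonical ring: [(11,2) (14,2) (14,255/14) (11,129/7)]

Clipped polygon: [(11,2) (14,2) (14,255/14) (11,129/7)]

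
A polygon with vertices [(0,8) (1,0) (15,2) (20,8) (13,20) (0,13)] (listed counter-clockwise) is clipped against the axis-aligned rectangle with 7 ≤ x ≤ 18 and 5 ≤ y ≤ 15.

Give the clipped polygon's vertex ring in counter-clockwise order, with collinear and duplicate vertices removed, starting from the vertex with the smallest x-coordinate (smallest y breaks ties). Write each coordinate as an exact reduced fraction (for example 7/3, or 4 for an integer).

1. After x ≥ 7: [(7,6/7) (15,2) (20,8) (13,20) (7,218/13)]
2. After x ≤ 18: [(7,6/7) (15,2) (18,28/5) (18,80/7) (13,20) (7,218/13)]
3. After y ≥ 5: [(7,5) (35/2,5) (18,28/5) (18,80/7) (13,20) (7,218/13)]
4. After y ≤ 15: [(7,15) (7,5) (35/2,5) (18,28/5) (18,80/7) (191/12,15)]
5. Canonical ring: [(7,5) (35/2,5) (18,28/5) (18,80/7) (191/12,15) (7,15)]

Clipped polygon: [(7,5) (35/2,5) (18,28/5) (18,80/7) (191/12,15) (7,15)]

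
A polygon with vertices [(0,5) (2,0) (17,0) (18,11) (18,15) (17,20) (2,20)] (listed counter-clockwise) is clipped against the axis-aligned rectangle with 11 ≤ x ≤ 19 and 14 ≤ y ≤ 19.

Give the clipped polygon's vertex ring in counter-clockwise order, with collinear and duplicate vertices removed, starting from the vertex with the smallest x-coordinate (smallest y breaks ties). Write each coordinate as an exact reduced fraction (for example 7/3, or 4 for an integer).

1. After x ≥ 11: [(11,0) (17,0) (18,11) (18,15) (17,20) (11,20)]
2. After x ≤ 19: [(11,0) (17,0) (18,11) (18,15) (17,20) (11,20)]
3. After y ≥ 14: [(11,14) (18,14) (18,15) (17,20) (11,20)]
4. After y ≤ 19: [(11,19) (11,14) (18,14) (18,15) (86/5,19)]
5. Canonical ring: [(11,14) (18,14) (18,15) (86/5,19) (11,19)]

Clipped polygon: [(11,14) (18,14) (18,15) (86/5,19) (11,19)]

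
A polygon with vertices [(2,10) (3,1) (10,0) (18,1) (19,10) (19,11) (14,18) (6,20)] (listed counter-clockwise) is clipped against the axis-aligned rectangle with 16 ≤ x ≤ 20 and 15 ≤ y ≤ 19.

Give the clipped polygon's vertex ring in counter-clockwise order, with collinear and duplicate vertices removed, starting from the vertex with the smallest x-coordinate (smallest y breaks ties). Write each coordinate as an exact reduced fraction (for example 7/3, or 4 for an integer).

Clipped polygon: [(16,15) (113/7,15) (16,76/5)]

1. After x ≥ 16: [(16,3/4) (18,1) (19,10) (19,11) (16,76/5)]
2. After x ≤ 20: [(16,3/4) (18,1) (19,10) (19,11) (16,76/5)]
3. After y ≥ 15: [(16,15) (113/7,15) (16,76/5)]
4. After y ≤ 19: [(16,15) (113/7,15) (16,76/5)]
5. Canonical ring: [(16,15) (113/7,15) (16,76/5)]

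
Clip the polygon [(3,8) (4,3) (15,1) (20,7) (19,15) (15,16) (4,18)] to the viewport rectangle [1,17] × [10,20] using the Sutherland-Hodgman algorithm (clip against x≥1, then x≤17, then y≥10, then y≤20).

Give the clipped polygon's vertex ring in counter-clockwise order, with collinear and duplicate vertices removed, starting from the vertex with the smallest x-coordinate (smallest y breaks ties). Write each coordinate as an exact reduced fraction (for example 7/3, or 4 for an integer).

Clipped polygon: [(16/5,10) (17,10) (17,31/2) (15,16) (4,18)]

1. After x ≥ 1: [(3,8) (4,3) (15,1) (20,7) (19,15) (15,16) (4,18)]
2. After x ≤ 17: [(3,8) (4,3) (15,1) (17,17/5) (17,31/2) (15,16) (4,18)]
3. After y ≥ 10: [(16/5,10) (17,10) (17,31/2) (15,16) (4,18)]
4. After y ≤ 20: [(16/5,10) (17,10) (17,31/2) (15,16) (4,18)]
5. Canonical ring: [(16/5,10) (17,10) (17,31/2) (15,16) (4,18)]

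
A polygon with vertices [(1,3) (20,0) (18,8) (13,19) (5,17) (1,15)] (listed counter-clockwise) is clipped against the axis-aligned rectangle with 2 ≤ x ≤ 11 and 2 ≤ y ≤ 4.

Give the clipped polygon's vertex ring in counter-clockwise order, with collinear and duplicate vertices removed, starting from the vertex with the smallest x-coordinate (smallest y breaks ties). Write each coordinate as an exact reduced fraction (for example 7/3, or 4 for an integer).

Clipped polygon: [(2,54/19) (22/3,2) (11,2) (11,4) (2,4)]

1. After x ≥ 2: [(2,54/19) (20,0) (18,8) (13,19) (5,17) (2,31/2)]
2. After x ≤ 11: [(2,54/19) (11,27/19) (11,37/2) (5,17) (2,31/2)]
3. After y ≥ 2: [(2,54/19) (22/3,2) (11,2) (11,37/2) (5,17) (2,31/2)]
4. After y ≤ 4: [(2,4) (2,54/19) (22/3,2) (11,2) (11,4)]
5. Canonical ring: [(2,54/19) (22/3,2) (11,2) (11,4) (2,4)]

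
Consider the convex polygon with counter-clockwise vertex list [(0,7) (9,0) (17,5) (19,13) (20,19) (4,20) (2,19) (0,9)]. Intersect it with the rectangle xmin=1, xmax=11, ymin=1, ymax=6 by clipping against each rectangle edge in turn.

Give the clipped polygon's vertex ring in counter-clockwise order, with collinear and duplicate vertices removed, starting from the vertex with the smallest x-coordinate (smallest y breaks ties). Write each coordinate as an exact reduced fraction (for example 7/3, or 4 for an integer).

Clipped polygon: [(9/7,6) (54/7,1) (53/5,1) (11,5/4) (11,6)]

1. After x ≥ 1: [(1,56/9) (9,0) (17,5) (19,13) (20,19) (4,20) (2,19) (1,14)]
2. After x ≤ 11: [(1,56/9) (9,0) (11,5/4) (11,313/16) (4,20) (2,19) (1,14)]
3. After y ≥ 1: [(1,56/9) (54/7,1) (53/5,1) (11,5/4) (11,313/16) (4,20) (2,19) (1,14)]
4. After y ≤ 6: [(9/7,6) (54/7,1) (53/5,1) (11,5/4) (11,6)]
5. Canonical ring: [(9/7,6) (54/7,1) (53/5,1) (11,5/4) (11,6)]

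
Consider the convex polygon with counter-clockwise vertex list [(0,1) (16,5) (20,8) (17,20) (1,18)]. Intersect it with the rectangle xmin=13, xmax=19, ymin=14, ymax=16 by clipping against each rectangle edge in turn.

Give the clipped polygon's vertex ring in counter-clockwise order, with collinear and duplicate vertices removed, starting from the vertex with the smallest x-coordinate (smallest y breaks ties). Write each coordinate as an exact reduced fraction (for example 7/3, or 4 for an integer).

1. After x ≥ 13: [(13,17/4) (16,5) (20,8) (17,20) (13,39/2)]
2. After x ≤ 19: [(13,17/4) (16,5) (19,29/4) (19,12) (17,20) (13,39/2)]
3. After y ≥ 14: [(13,14) (37/2,14) (17,20) (13,39/2)]
4. After y ≤ 16: [(13,16) (13,14) (37/2,14) (18,16)]
5. Canonical ring: [(13,14) (37/2,14) (18,16) (13,16)]

Clipped polygon: [(13,14) (37/2,14) (18,16) (13,16)]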